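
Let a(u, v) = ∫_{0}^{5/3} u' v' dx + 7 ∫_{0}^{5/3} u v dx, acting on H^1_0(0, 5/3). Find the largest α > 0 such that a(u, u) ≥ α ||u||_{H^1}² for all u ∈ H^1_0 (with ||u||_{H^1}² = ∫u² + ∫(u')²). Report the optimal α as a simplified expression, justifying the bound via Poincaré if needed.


α = 1

Coercivity of a(·,·) on H^1_0(0, 5/3) means a(u, u) ≥ α ||u||_{H^1}² for every u ∈ H^1_0.
The interval has length L = 5/3, and Poincaré/coercivity depend only on L. Here a(u, u) = ∫(u')² + (7)·∫u².
Here c = 7 ≥ 1, so a(u,u) = ∫(u')² + c∫u² ≥ ∫(u')² + ∫u² = ||u||_{H^1}², i.e. α = 1 works. No larger α is possible: a(u,u) ≥ α||u||_{H^1}² means (1−α)∫(u')² ≥ (α−c)∫u², and for the modes u_n = sin(nπ(x−x₀)/L) (x₀ the left endpoint) one has ∫u_n²/∫(u_n')² = (L/(nπ))² → 0, so a(u_n,u_n)/||u_n||_{H^1}² → 1. Hence the optimal constant is α = 1.
Therefore α = 1.


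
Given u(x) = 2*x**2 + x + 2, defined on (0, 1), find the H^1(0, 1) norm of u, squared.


||u||_{H^1}^2 = 317/15

The H^1 norm (squared) on an interval (0, L) is
  ||u||_{H^1}^2 = ∫_0^L u(x)^2 dx + ∫_0^L u'(x)^2 dx.
Compute u'(x) = 4*x + 1.
Then u(x)^2 = 4*x**4 + 4*x**3 + 9*x**2 + 4*x + 4 and u'(x)^2 = 16*x**2 + 8*x + 1.
Integrate each monomial from 0 to 1 using ∫_0^1 c·x^n dx = c·1^(n+1)/(n+1):
  ∫_0^1 u(x)^2 dx = ∫_0^1 (4*x^4 + 4*x^3 + 9*x^2 + 4*x + 4) dx. Term by term:
    ∫_0^1 4*x^4 dx = 4/5;  ∫_0^1 4*x^3 dx = 1;  ∫_0^1 9*x^2 dx = 3;
    ∫_0^1 4*x dx = 2;  ∫_0^1 4 dx = 4.
  Sum: 4/5 + 1 + 3 + 2 + 4 = 54/5.
  ∫_0^1 u'(x)^2 dx = ∫_0^1 (16*x^2 + 8*x + 1) dx. Term by term:
    ∫_0^1 16*x^2 dx = 16/3;  ∫_0^1 8*x dx = 4;  ∫_0^1 1 dx = 1.
  Sum: 16/3 + 4 + 1 = 31/3.
Adding: ||u||_{H^1}^2 = 54/5 + 31/3 = 317/15.


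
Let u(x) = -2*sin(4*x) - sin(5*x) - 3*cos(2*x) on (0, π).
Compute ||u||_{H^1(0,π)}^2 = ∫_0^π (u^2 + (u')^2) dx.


||u||_{H^1(0,π)}^2 = 100/7 + 139*π/2

u'(x) = 6*sin(2*x) - 8*cos(4*x) - 5*cos(5*x).
Expand u² and (u')² and integrate term by term on (0, π), using: for integers n ≥ 1, ∫_0^π sin²(nx) dx = ∫_0^π cos²(nx) dx = π/2; for n ≠ n', ∫_0^π sin(nx)sin(n'x) dx = ∫_0^π cos(nx)cos(n'x) dx = 0; and by product-to-sum, ∫_0^π sin(nx)cos(n'x) dx = ½∫_0^π [sin((n+n')x) + sin((n−n')x)] dx, which is 0 when n+n' is even and 2n/(n²−n'²) when n+n' is odd (it need not vanish on (0, π)).
  u² squared terms: (-1)²·∫sin(5x)² dx = 1·π/2 = π/2;  (-3)²·∫cos(2x)² dx = 9·π/2 = 9*π/2;  (-2)²·∫sin(4x)² dx = 4·π/2 = 2*π.
  u² cross terms: 2·(-1)·(-3)·∫sin(5x)·cos(2x) dx = 6·(10/21) = 20/7;  2·(-1)·(-2)·∫sin(5x)·sin(4x) dx = 4·(0) = 0;  2·(-3)·(-2)·∫cos(2x)·sin(4x) dx = 12·(0) = 0.
  So ∫_0^π u² dx = π/2 + 9*π/2 + 2*π + 20/7 + 0 + 0 = 20/7 + 7*π.
  (u')² squared terms: (-8)²·∫cos(4x)² dx = 64·π/2 = 32*π;  (-5)²·∫cos(5x)² dx = 25·π/2 = 25*π/2;  (6)²·∫sin(2x)² dx = 36·π/2 = 18*π.
  (u')² cross terms: 2·(-8)·(-5)·∫cos(4x)·cos(5x) dx = 80·(0) = 0;  2·(-8)·(6)·∫cos(4x)·sin(2x) dx = -96·(0) = 0;  2·(-5)·(6)·∫cos(5x)·sin(2x) dx = -60·(-4/21) = 80/7.
  So ∫_0^π (u')² dx = 32*π + 25*π/2 + 18*π + 0 + 0 + 80/7 = 80/7 + 125*π/2.
||u||_{H^1}^2 = (20/7 + 7*π) + (80/7 + 125*π/2) = 100/7 + 139*π/2.


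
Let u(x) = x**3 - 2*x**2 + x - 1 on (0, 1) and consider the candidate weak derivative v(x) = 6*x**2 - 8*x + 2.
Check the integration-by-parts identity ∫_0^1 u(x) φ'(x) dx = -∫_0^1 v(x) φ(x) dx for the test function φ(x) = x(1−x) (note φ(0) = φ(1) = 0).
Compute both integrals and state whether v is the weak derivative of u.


LHS = 1/60, RHS = 1/30. No, v is not the weak derivative of u.

u(x) = x**3 - 2*x**2 + x - 1, classical derivative u'(x) = 3*x**2 - 4*x + 1.
φ(x) = x(1−x), so φ'(x) = 1 - 2*x.
Note φ(0) = φ(1) = 0, so the boundary term u·φ vanishes.
LHS = ∫_0^1 u(x) φ'(x) dx = ∫_0^1 (-2*x^4 + 5*x^3 - 4*x^2 + 3*x - 1) dx. Term by term:
  ∫_0^1 -2*x^4 dx = -2/5;  ∫_0^1 5*x^3 dx = 5/4;  ∫_0^1 -4*x^2 dx = -4/3;
  ∫_0^1 3*x dx = 3/2;  ∫_0^1 -1 dx = -1.
Sum: -2/5 + 5/4 − 4/3 + 3/2 − 1 = 1/60.
So LHS = 1/60.
∫_0^1 v(x) φ(x) dx = ∫_0^1 (-6*x^4 + 14*x^3 - 10*x^2 + 2*x) dx. Term by term:
  ∫_0^1 -6*x^4 dx = -6/5;  ∫_0^1 14*x^3 dx = 7/2;  ∫_0^1 -10*x^2 dx = -10/3;
  ∫_0^1 2*x dx = 1.
Sum: -6/5 + 7/2 − 10/3 + 1 = -1/30.
So RHS = -∫_0^1 v(x) φ(x) dx = 1/30.
LHS − RHS = -1/60 ≠ 0, so the identity fails.
(For a valid weak derivative the identity must hold for EVERY test function, in particular this one. The failure shows v is NOT the weak derivative of u.)
Correct weak derivative would be u'(x) = 3*x**2 - 4*x + 1.


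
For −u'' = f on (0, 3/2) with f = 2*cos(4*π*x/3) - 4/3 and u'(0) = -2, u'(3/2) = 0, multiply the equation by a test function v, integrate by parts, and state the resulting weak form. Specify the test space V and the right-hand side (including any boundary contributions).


V = H^1(0, 3/2) (v unrestricted at boundary; u is determined up to an additive constant); weak form: ∫_0^3/2 u'v' dx = ∫_0^3/2 (2*cos(4*π*x/3) - 4/3) v dx + 2·v(0) for all v ∈ V.

Multiply both sides by a test function v and integrate from 0 to 3/2:
  ∫_0^3/2 −u''(x) v(x) dx = ∫_0^3/2 f(x) v(x) dx.
Integrate the LHS by parts once:
  ∫_0^3/2 −u'' v dx = −[u'(x) v(x)]_0^3/2 + ∫_0^3/2 u'(x) v'(x) dx.
Thus ∫_0^3/2 u'(x) v'(x) dx = ∫_0^3/2 f(x) v(x) dx + [u'(x) v(x)]_0^3/2.
Choose V so that boundary terms are either known or forced to vanish.
u has inhomogeneous Neumann u'(0) = -2, u'(3/2) = 0. [u' v]_0^3/2 = (0)·v(3/2) − (-2)·v(0) = 2·v(0). Take V = H^1(0, 3/2); boundary term becomes part of RHS.
Weak formulation: find u (satisfying any essential BC) such that ∫_0^3/2 u'(x) v'(x) dx = ∫_0^3/2 f v dx + 2·v(0) for all v ∈ V (Neumann data are natural BCs: they enter the RHS as boundary terms).
Substituting f(x) = 2*cos(4*π*x/3) - 4/3, the right-hand side is ∫_0^3/2 (2*cos(4*π*x/3) - 4/3) v dx + 2·v(0).
Compatibility check (pure Neumann): taking v ≡ 1 ∈ V gives 0 = ∫_0^3/2 f dx + (0) − (-2), i.e. ∫_0^3/2 f dx must equal u'(0) − u'(3/2) = -2. Indeed ∫_0^3/2 (2*cos(4*π*x/3) - 4/3) dx = -2, so the data are compatible. The solution is then unique only up to an additive constant (fix it e.g. by requiring ∫_0^3/2 u dx = 0).


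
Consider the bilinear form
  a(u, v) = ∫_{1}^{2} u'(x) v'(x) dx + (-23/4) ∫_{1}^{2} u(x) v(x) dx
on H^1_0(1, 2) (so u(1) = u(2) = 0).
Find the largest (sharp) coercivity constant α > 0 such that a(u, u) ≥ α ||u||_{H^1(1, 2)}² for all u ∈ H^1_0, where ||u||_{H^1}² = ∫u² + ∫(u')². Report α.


α = (-23/4 + π^2)/(1 + π^2)

Coercivity of a(·,·) on H^1_0(1, 2) means a(u, u) ≥ α ||u||_{H^1}² for every u ∈ H^1_0.
The interval has length L = 1, and Poincaré/coercivity depend only on L. Here a(u, u) = ∫(u')² + (-23/4)·∫u².
Here c = -23/4 < 0 with |c| < (π/L)² = π^2, so coercivity still holds. The condition a(u,u) ≥ α||u||_{H^1}² reads (1−α)∫(u')² ≥ (α−c)∫u². Any admissible α is ≤ 1 (rapidly oscillating u have ∫u²/∫(u')² → 0), and α = 1 would force 0 ≥ (1−c)∫u², impossible since c < 1; so 1−α > 0. By the sharp Poincaré inequality on H^1_0 of an interval of length L, ∫(u')² ≥ (π/L)²∫u² with equality for the first sine mode sin(π(x−x₀)/L) (x₀ the left endpoint), so the inequality holds for all u iff (1−α)(π/L)² ≥ α − c, i.e. α ≤ ((π/L)² + c)/((π/L)² + 1) = (1 + c(L/π)²)/(1 + (L/π)²). (Direct route, valid since c ≤ 0: Poincaré gives c∫u² ≥ c(L/π)²∫(u')², so a(u,u) ≥ (1 + c(L/π)²)∫(u')², while ||u||_{H^1}² ≤ (1 + (L/π)²)∫(u')²; dividing yields the same α.) With (π/L)² = π^2 and c = -23/4, the largest admissible constant is α = ((π/L)² + c)/((π/L)² + 1).
Simplifying, α = (-23/4 + π^2)/(1 + π^2).


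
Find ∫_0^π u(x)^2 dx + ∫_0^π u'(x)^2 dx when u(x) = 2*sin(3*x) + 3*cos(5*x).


||u||_{H^1(0,π)}^2 = 137*π

u'(x) = -15*sin(5*x) + 6*cos(3*x).
Expand u² and (u')² and integrate term by term on (0, π), using: for integers n ≥ 1, ∫_0^π sin²(nx) dx = ∫_0^π cos²(nx) dx = π/2; for n ≠ n', ∫_0^π sin(nx)sin(n'x) dx = ∫_0^π cos(nx)cos(n'x) dx = 0; and by product-to-sum, ∫_0^π sin(nx)cos(n'x) dx = ½∫_0^π [sin((n+n')x) + sin((n−n')x)] dx, which is 0 when n+n' is even and 2n/(n²−n'²) when n+n' is odd (it need not vanish on (0, π)).
  u² squared terms: (2)²·∫sin(3x)² dx = 4·π/2 = 2*π;  (3)²·∫cos(5x)² dx = 9·π/2 = 9*π/2.
  u² cross terms: 2·(2)·(3)·∫sin(3x)·cos(5x) dx = 12·(0) = 0.
  So ∫_0^π u² dx = 2*π + 9*π/2 + 0 = 13*π/2.
  (u')² squared terms: (-15)²·∫sin(5x)² dx = 225·π/2 = 225*π/2;  (6)²·∫cos(3x)² dx = 36·π/2 = 18*π.
  (u')² cross terms: 2·(-15)·(6)·∫sin(5x)·cos(3x) dx = -180·(0) = 0.
  So ∫_0^π (u')² dx = 225*π/2 + 18*π + 0 = 261*π/2.
||u||_{H^1}^2 = (13*π/2) + (261*π/2) = 137*π.


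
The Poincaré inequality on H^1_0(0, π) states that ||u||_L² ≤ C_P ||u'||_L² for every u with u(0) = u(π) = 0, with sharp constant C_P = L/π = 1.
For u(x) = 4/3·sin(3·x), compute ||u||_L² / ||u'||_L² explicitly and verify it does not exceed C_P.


||u||_L² / ||u'||_L² = 1/3 < C_P = 1.

u(x) = 4/3·sin(3·x), so u'(x) = 4*cos(3*x).
Writing u(x) = A·sin(kπx/L) with A = 4/3 and k = 3, use ∫_0^L sin²(kπx/L) dx = L/2 and ∫_0^L cos²(kπx/L) dx = L/2.
u² = 16/9·sin²(3·x) and (u')² = 16·cos²(3·x), and each of sin², cos² integrates to L/2 = π/2 over (0, π).
∫_0^π u² dx = 8*π/9, so ||u||_L² = 2*sqrt(2)*sqrt(π)/3.
∫_0^π (u')² dx = 8*π, so ||u'||_L² = 2*sqrt(2)*sqrt(π).
Ratio ||u||_L² / ||u'||_L² = 1/3.
Sharp Poincaré constant on H^1_0(0, π) is C_P = L/π = 1, achieved by sin(x).
This is the k = 3 harmonic; the ratio L/(kπ) is strictly less than C_P = L/π, consistent with the sharp inequality ||u||_L² ≤ C_P ||u'||_L².


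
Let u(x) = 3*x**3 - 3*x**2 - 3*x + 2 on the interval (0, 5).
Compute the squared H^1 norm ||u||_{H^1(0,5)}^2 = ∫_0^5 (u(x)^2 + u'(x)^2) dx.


||u||_{H^1}^2 = 1202235/14

The H^1 norm (squared) on an interval (0, L) is
  ||u||_{H^1}^2 = ∫_0^L u(x)^2 dx + ∫_0^L u'(x)^2 dx.
Compute u'(x) = 9*x**2 - 6*x - 3.
Then u(x)^2 = 9*x**6 - 18*x**5 - 9*x**4 + 30*x**3 - 3*x**2 - 12*x + 4 and u'(x)^2 = 81*x**4 - 108*x**3 - 18*x**2 + 36*x + 9.
Integrate each monomial from 0 to 5 using ∫_0^5 c·x^n dx = c·5^(n+1)/(n+1):
  ∫_0^5 u(x)^2 dx = ∫_0^5 (9*x^6 - 18*x^5 - 9*x^4 + 30*x^3 - 3*x^2 - 12*x + 4) dx. Term by term:
    ∫_0^5 9*x^6 dx = 703125/7;  ∫_0^5 -18*x^5 dx = -46875;  ∫_0^5 -9*x^4 dx = -5625;
    ∫_0^5 30*x^3 dx = 9375/2;  ∫_0^5 -3*x^2 dx = -125;  ∫_0^5 -12*x dx = -150;
    ∫_0^5 4 dx = 20.
  Sum: 703125/7 − 46875 − 5625 + 9375/2 − 125 − 150 + 20 = 733305/14.
  ∫_0^5 u'(x)^2 dx = ∫_0^5 (81*x^4 - 108*x^3 - 18*x^2 + 36*x + 9) dx. Term by term:
    ∫_0^5 81*x^4 dx = 50625;  ∫_0^5 -108*x^3 dx = -16875;  ∫_0^5 -18*x^2 dx = -750;
    ∫_0^5 36*x dx = 450;  ∫_0^5 9 dx = 45.
  Sum: 50625 − 16875 − 750 + 450 + 45 = 33495.
Adding: ||u||_{H^1}^2 = 733305/14 + 33495 = 1202235/14.


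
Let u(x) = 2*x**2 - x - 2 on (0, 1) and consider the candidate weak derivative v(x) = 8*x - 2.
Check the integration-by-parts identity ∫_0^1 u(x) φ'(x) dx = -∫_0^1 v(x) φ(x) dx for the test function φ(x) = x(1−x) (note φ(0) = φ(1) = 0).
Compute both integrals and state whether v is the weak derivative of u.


LHS = -1/6, RHS = -1/3. No, v is not the weak derivative of u.

u(x) = 2*x**2 - x - 2, classical derivative u'(x) = 4*x - 1.
φ(x) = x(1−x), so φ'(x) = 1 - 2*x.
Note φ(0) = φ(1) = 0, so the boundary term u·φ vanishes.
LHS = ∫_0^1 u(x) φ'(x) dx = ∫_0^1 (-4*x^3 + 4*x^2 + 3*x - 2) dx. Term by term:
  ∫_0^1 -4*x^3 dx = -1;  ∫_0^1 4*x^2 dx = 4/3;  ∫_0^1 3*x dx = 3/2;
  ∫_0^1 -2 dx = -2.
Sum: -1 + 4/3 + 3/2 − 2 = -1/6.
So LHS = -1/6.
∫_0^1 v(x) φ(x) dx = ∫_0^1 (-8*x^3 + 10*x^2 - 2*x) dx. Term by term:
  ∫_0^1 -8*x^3 dx = -2;  ∫_0^1 10*x^2 dx = 10/3;  ∫_0^1 -2*x dx = -1.
Sum: -2 + 10/3 − 1 = 1/3.
So RHS = -∫_0^1 v(x) φ(x) dx = -1/3.
LHS − RHS = 1/6 ≠ 0, so the identity fails.
(For a valid weak derivative the identity must hold for EVERY test function, in particular this one. The failure shows v is NOT the weak derivative of u.)
Correct weak derivative would be u'(x) = 4*x - 1.


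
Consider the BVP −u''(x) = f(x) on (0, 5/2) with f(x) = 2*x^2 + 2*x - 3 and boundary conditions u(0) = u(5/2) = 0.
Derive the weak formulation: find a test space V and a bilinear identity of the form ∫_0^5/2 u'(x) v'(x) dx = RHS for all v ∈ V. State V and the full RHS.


V = H^1_0(0, 5/2) (so v(0) = v(5/2) = 0); weak form: ∫_0^5/2 u'v' dx = ∫_0^5/2 (2*x^2 + 2*x - 3) v dx for all v ∈ V.

Multiply both sides by a test function v and integrate from 0 to 5/2:
  ∫_0^5/2 −u''(x) v(x) dx = ∫_0^5/2 f(x) v(x) dx.
Integrate the LHS by parts once:
  ∫_0^5/2 −u'' v dx = −[u'(x) v(x)]_0^5/2 + ∫_0^5/2 u'(x) v'(x) dx.
Thus ∫_0^5/2 u'(x) v'(x) dx = ∫_0^5/2 f(x) v(x) dx + [u'(x) v(x)]_0^5/2.
Choose V so that boundary terms are either known or forced to vanish.
u is Dirichlet: u(0) = u(5/2) = 0. Let V = H^1_0(0, 5/2); then v(0) = v(5/2) = 0, and [u' v]_0^5/2 = 0.
Weak formulation: find u (satisfying any essential BC) such that ∫_0^5/2 u'(x) v'(x) dx = ∫_0^5/2 f v dx for all v ∈ V.
Substituting f(x) = 2*x^2 + 2*x - 3, the right-hand side is ∫_0^5/2 (2*x^2 + 2*x - 3) v dx.


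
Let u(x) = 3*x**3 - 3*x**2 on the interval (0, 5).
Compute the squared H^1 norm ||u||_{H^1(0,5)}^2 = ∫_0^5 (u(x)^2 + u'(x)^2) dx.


||u||_{H^1}^2 = 661125/7

The H^1 norm (squared) on an interval (0, L) is
  ||u||_{H^1}^2 = ∫_0^L u(x)^2 dx + ∫_0^L u'(x)^2 dx.
Compute u'(x) = 9*x**2 - 6*x.
Then u(x)^2 = 9*x**6 - 18*x**5 + 9*x**4 and u'(x)^2 = 81*x**4 - 108*x**3 + 36*x**2.
Integrate each monomial from 0 to 5 using ∫_0^5 c·x^n dx = c·5^(n+1)/(n+1):
  ∫_0^5 u(x)^2 dx = ∫_0^5 (9*x^6 - 18*x^5 + 9*x^4) dx. Term by term:
    ∫_0^5 9*x^6 dx = 703125/7;  ∫_0^5 -18*x^5 dx = -46875;  ∫_0^5 9*x^4 dx = 5625.
  Sum: 703125/7 − 46875 + 5625 = 414375/7.
  ∫_0^5 u'(x)^2 dx = ∫_0^5 (81*x^4 - 108*x^3 + 36*x^2) dx. Term by term:
    ∫_0^5 81*x^4 dx = 50625;  ∫_0^5 -108*x^3 dx = -16875;  ∫_0^5 36*x^2 dx = 1500.
  Sum: 50625 − 16875 + 1500 = 35250.
Adding: ||u||_{H^1}^2 = 414375/7 + 35250 = 661125/7.


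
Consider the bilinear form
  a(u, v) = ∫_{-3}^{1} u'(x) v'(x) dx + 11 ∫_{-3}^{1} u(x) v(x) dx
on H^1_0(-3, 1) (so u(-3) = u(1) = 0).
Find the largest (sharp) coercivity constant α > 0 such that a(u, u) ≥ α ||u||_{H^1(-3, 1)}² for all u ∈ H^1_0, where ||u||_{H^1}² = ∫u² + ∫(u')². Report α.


α = 1

Coercivity of a(·,·) on H^1_0(-3, 1) means a(u, u) ≥ α ||u||_{H^1}² for every u ∈ H^1_0.
The interval has length L = 4, and Poincaré/coercivity depend only on L. Here a(u, u) = ∫(u')² + (11)·∫u².
Here c = 11 ≥ 1, so a(u,u) = ∫(u')² + c∫u² ≥ ∫(u')² + ∫u² = ||u||_{H^1}², i.e. α = 1 works. No larger α is possible: a(u,u) ≥ α||u||_{H^1}² means (1−α)∫(u')² ≥ (α−c)∫u², and for the modes u_n = sin(nπ(x−x₀)/L) (x₀ the left endpoint) one has ∫u_n²/∫(u_n')² = (L/(nπ))² → 0, so a(u_n,u_n)/||u_n||_{H^1}² → 1. Hence the optimal constant is α = 1.
Therefore α = 1.


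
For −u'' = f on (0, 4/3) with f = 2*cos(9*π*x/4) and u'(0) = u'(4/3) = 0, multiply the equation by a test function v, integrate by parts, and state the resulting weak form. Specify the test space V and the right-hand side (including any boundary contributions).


V = H^1(0, 4/3) (no boundary constraint on v; u is determined up to an additive constant); weak form: ∫_0^4/3 u'v' dx = ∫_0^4/3 (2*cos(9*π*x/4)) v dx for all v ∈ V.

Multiply both sides by a test function v and integrate from 0 to 4/3:
  ∫_0^4/3 −u''(x) v(x) dx = ∫_0^4/3 f(x) v(x) dx.
Integrate the LHS by parts once:
  ∫_0^4/3 −u'' v dx = −[u'(x) v(x)]_0^4/3 + ∫_0^4/3 u'(x) v'(x) dx.
Thus ∫_0^4/3 u'(x) v'(x) dx = ∫_0^4/3 f(x) v(x) dx + [u'(x) v(x)]_0^4/3.
Choose V so that boundary terms are either known or forced to vanish.
u has homogeneous Neumann: u'(0) = u'(4/3) = 0. So [u' v]_0^4/3 = 0·v(4/3) − 0·v(0) = 0 for any v; take V = H^1(0, 4/3).
Weak formulation: find u (satisfying any essential BC) such that ∫_0^4/3 u'(x) v'(x) dx = ∫_0^4/3 f v dx for all v ∈ V (homogeneous Neumann, so boundary terms vanish).
Substituting f(x) = 2*cos(9*π*x/4), the right-hand side is ∫_0^4/3 (2*cos(9*π*x/4)) v dx.
Compatibility check (pure Neumann): taking v ≡ 1 ∈ V gives 0 = ∫_0^4/3 f dx + (0) − (0), i.e. ∫_0^4/3 f dx must equal u'(0) − u'(4/3) = 0. Indeed ∫_0^4/3 (2*cos(9*π*x/4)) dx = 0, so the data are compatible. The solution is then unique only up to an additive constant (fix it e.g. by requiring ∫_0^4/3 u dx = 0).


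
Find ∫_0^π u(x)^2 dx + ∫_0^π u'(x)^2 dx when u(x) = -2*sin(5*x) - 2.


||u||_{H^1(0,π)}^2 = 16/5 + 56*π

u'(x) = -10*cos(5*x).
Expand u² and (u')² and integrate term by term on (0, π), using: for integers n ≥ 1, ∫_0^π sin²(nx) dx = ∫_0^π cos²(nx) dx = π/2; for n ≠ n', ∫_0^π sin(nx)sin(n'x) dx = ∫_0^π cos(nx)cos(n'x) dx = 0; and by product-to-sum, ∫_0^π sin(nx)cos(n'x) dx = ½∫_0^π [sin((n+n')x) + sin((n−n')x)] dx, which is 0 when n+n' is even and 2n/(n²−n'²) when n+n' is odd (it need not vanish on (0, π)). For the constant mode: ∫_0^π 1 dx = π, ∫_0^π cos(nx) dx = 0, ∫_0^π sin(nx) dx = (1−(−1)^n)/n.
  u² squared terms: (-2)²·∫1 dx = 4·π = 4*π;  (-2)²·∫sin(5x)² dx = 4·π/2 = 2*π.
  u² cross terms: 2·(-2)·(-2)·∫1·sin(5x) dx = 8·(2/5) = 16/5.
  So ∫_0^π u² dx = 4*π + 2*π + 16/5 = 16/5 + 6*π.
  (u')² squared terms: (-10)²·∫cos(5x)² dx = 100·π/2 = 50*π.
  So ∫_0^π (u')² dx = 50*π.
||u||_{H^1}^2 = (16/5 + 6*π) + (50*π) = 16/5 + 56*π.


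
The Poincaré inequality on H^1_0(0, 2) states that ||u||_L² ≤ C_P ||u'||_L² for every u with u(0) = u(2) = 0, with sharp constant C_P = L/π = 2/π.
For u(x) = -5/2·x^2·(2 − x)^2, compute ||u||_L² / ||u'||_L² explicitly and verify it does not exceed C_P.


||u||_L² / ||u'||_L² = sqrt(3)/3 < C_P = 2/π.

u(x) = -5/2·x^2·(2 − x)^2, so u'(x) = 10*x*(-x^2 + 3*x - 2).
u(x) = -5/2·x^2·(2 − x)^2 vanishes at x = 0 and x = 2, so u ∈ H^1_0(0, 2). Differentiate via the product rule and integrate the resulting polynomials term by term.
  ∫_0^2 u² dx = ∫_0^2 (25*x^8/4 - 50*x^7 + 150*x^6 - 200*x^5 + 100*x^4) dx. Term by term:
    ∫_0^2 25*x^8/4 dx = 3200/9;  ∫_0^2 -50*x^7 dx = -1600;  ∫_0^2 150*x^6 dx = 19200/7;
    ∫_0^2 -200*x^5 dx = -6400/3;  ∫_0^2 100*x^4 dx = 640.
  Sum: 3200/9 − 1600 + 19200/7 − 6400/3 + 640 = 320/63.
  ∫_0^2 (u')² dx = ∫_0^2 (100*x^6 - 600*x^5 + 1300*x^4 - 1200*x^3 + 400*x^2) dx. Term by term:
    ∫_0^2 100*x^6 dx = 12800/7;  ∫_0^2 -600*x^5 dx = -6400;  ∫_0^2 1300*x^4 dx = 8320;
    ∫_0^2 -1200*x^3 dx = -4800;  ∫_0^2 400*x^2 dx = 3200/3.
  Sum: 12800/7 − 6400 + 8320 − 4800 + 3200/3 = 320/21.
∫_0^2 u² dx = 320/63, so ||u||_L² = 8*sqrt(35)/21.
∫_0^2 (u')² dx = 320/21, so ||u'||_L² = 8*sqrt(105)/21.
Ratio ||u||_L² / ||u'||_L² = sqrt(3)/3.
Sharp Poincaré constant on H^1_0(0, 2) is C_P = L/π = 2/π, achieved by sin(π/2·x).
A polynomial bump cannot attain the sharp Poincaré constant (only the first sine eigenfunction does), so the ratio is strictly less than C_P, consistent with ||u||_L² ≤ C_P ||u'||_L².


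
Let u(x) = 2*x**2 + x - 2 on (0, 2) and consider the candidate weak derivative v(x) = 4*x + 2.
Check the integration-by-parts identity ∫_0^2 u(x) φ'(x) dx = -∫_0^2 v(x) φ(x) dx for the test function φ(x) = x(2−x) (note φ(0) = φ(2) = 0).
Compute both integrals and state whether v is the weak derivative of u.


LHS = -20/3, RHS = -8. No, v is not the weak derivative of u.

u(x) = 2*x**2 + x - 2, classical derivative u'(x) = 4*x + 1.
φ(x) = x(2−x), so φ'(x) = 2 - 2*x.
Note φ(0) = φ(2) = 0, so the boundary term u·φ vanishes.
LHS = ∫_0^2 u(x) φ'(x) dx = ∫_0^2 (-4*x^3 + 2*x^2 + 6*x - 4) dx. Term by term:
  ∫_0^2 -4*x^3 dx = -16;  ∫_0^2 2*x^2 dx = 16/3;  ∫_0^2 6*x dx = 12;
  ∫_0^2 -4 dx = -8.
Sum: -16 + 16/3 + 12 − 8 = -20/3.
So LHS = -20/3.
∫_0^2 v(x) φ(x) dx = ∫_0^2 (-4*x^3 + 6*x^2 + 4*x) dx. Term by term:
  ∫_0^2 -4*x^3 dx = -16;  ∫_0^2 6*x^2 dx = 16;  ∫_0^2 4*x dx = 8.
Sum: -16 + 16 + 8 = 8.
So RHS = -∫_0^2 v(x) φ(x) dx = -8.
LHS − RHS = 4/3 ≠ 0, so the identity fails.
(For a valid weak derivative the identity must hold for EVERY test function, in particular this one. The failure shows v is NOT the weak derivative of u.)
Correct weak derivative would be u'(x) = 4*x + 1.


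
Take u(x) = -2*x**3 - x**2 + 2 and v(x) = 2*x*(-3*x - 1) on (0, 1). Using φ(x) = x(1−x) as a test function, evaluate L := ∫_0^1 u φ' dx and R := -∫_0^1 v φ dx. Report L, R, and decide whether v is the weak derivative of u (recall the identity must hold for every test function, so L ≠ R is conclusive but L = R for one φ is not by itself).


LHS = 7/15, RHS = 7/15. Yes, v = u' weakly.

u(x) = -2*x**3 - x**2 + 2, classical derivative u'(x) = -6*x**2 - 2*x.
φ(x) = x(1−x), so φ'(x) = 1 - 2*x.
Note φ(0) = φ(1) = 0, so the boundary term u·φ vanishes.
LHS = ∫_0^1 u(x) φ'(x) dx = ∫_0^1 (4*x^4 - x^2 - 4*x + 2) dx. Term by term:
  ∫_0^1 4*x^4 dx = 4/5;  ∫_0^1 -x^2 dx = -1/3;  ∫_0^1 -4*x dx = -2;
  ∫_0^1 2 dx = 2.
Sum: 4/5 − 1/3 − 2 + 2 = 7/15.
So LHS = 7/15.
∫_0^1 v(x) φ(x) dx = ∫_0^1 (6*x^4 - 4*x^3 - 2*x^2) dx. Term by term:
  ∫_0^1 6*x^4 dx = 6/5;  ∫_0^1 -4*x^3 dx = -1;  ∫_0^1 -2*x^2 dx = -2/3.
Sum: 6/5 − 1 − 2/3 = -7/15.
So RHS = -∫_0^1 v(x) φ(x) dx = 7/15.
LHS = RHS, so the identity holds for this test φ.
Moreover u is smooth here and v(x) = u'(x) = -6*x**2 - 2*x pointwise, so the identity holds for every test function. Hence v is the weak derivative of u.


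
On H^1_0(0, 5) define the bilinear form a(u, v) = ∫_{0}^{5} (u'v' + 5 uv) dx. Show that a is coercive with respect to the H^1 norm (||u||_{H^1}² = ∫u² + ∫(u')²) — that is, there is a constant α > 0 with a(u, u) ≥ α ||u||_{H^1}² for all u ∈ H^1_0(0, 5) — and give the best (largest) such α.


α = 1

Coercivity of a(·,·) on H^1_0(0, 5) means a(u, u) ≥ α ||u||_{H^1}² for every u ∈ H^1_0.
The interval has length L = 5, and Poincaré/coercivity depend only on L. Here a(u, u) = ∫(u')² + (5)·∫u².
Here c = 5 ≥ 1, so a(u,u) = ∫(u')² + c∫u² ≥ ∫(u')² + ∫u² = ||u||_{H^1}², i.e. α = 1 works. No larger α is possible: a(u,u) ≥ α||u||_{H^1}² means (1−α)∫(u')² ≥ (α−c)∫u², and for the modes u_n = sin(nπ(x−x₀)/L) (x₀ the left endpoint) one has ∫u_n²/∫(u_n')² = (L/(nπ))² → 0, so a(u_n,u_n)/||u_n||_{H^1}² → 1. Hence the optimal constant is α = 1.
Therefore α = 1.


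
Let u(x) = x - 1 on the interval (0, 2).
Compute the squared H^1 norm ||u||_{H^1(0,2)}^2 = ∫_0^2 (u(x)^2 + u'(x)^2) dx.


||u||_{H^1}^2 = 8/3

The H^1 norm (squared) on an interval (0, L) is
  ||u||_{H^1}^2 = ∫_0^L u(x)^2 dx + ∫_0^L u'(x)^2 dx.
Compute u'(x) = 1.
Then u(x)^2 = x**2 - 2*x + 1 and u'(x)^2 = 1.
Integrate each monomial from 0 to 2 using ∫_0^2 c·x^n dx = c·2^(n+1)/(n+1):
  ∫_0^2 u(x)^2 dx = ∫_0^2 (x^2 - 2*x + 1) dx. Term by term:
    ∫_0^2 x^2 dx = 8/3;  ∫_0^2 -2*x dx = -4;  ∫_0^2 1 dx = 2.
  Sum: 8/3 − 4 + 2 = 2/3.
  ∫_0^2 u'(x)^2 dx = ∫_0^2 (1) dx. Term by term:
    ∫_0^2 1 dx = 2.
Adding: ||u||_{H^1}^2 = 2/3 + 2 = 8/3.


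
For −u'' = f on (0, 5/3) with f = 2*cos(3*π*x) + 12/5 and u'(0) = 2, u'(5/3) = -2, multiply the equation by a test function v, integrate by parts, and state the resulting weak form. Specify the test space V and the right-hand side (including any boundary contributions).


V = H^1(0, 5/3) (v unrestricted at boundary; u is determined up to an additive constant); weak form: ∫_0^5/3 u'v' dx = ∫_0^5/3 (2*cos(3*π*x) + 12/5) v dx − 2·v(5/3) − 2·v(0) for all v ∈ V.

Multiply both sides by a test function v and integrate from 0 to 5/3:
  ∫_0^5/3 −u''(x) v(x) dx = ∫_0^5/3 f(x) v(x) dx.
Integrate the LHS by parts once:
  ∫_0^5/3 −u'' v dx = −[u'(x) v(x)]_0^5/3 + ∫_0^5/3 u'(x) v'(x) dx.
Thus ∫_0^5/3 u'(x) v'(x) dx = ∫_0^5/3 f(x) v(x) dx + [u'(x) v(x)]_0^5/3.
Choose V so that boundary terms are either known or forced to vanish.
u has inhomogeneous Neumann u'(0) = 2, u'(5/3) = -2. [u' v]_0^5/3 = (-2)·v(5/3) − (2)·v(0) = − 2·v(5/3) − 2·v(0). Take V = H^1(0, 5/3); boundary term becomes part of RHS.
Weak formulation: find u (satisfying any essential BC) such that ∫_0^5/3 u'(x) v'(x) dx = ∫_0^5/3 f v dx − 2·v(5/3) − 2·v(0) for all v ∈ V (Neumann data are natural BCs: they enter the RHS as boundary terms).
Substituting f(x) = 2*cos(3*π*x) + 12/5, the right-hand side is ∫_0^5/3 (2*cos(3*π*x) + 12/5) v dx − 2·v(5/3) − 2·v(0).
Compatibility check (pure Neumann): taking v ≡ 1 ∈ V gives 0 = ∫_0^5/3 f dx + (-2) − (2), i.e. ∫_0^5/3 f dx must equal u'(0) − u'(5/3) = 4. Indeed ∫_0^5/3 (2*cos(3*π*x) + 12/5) dx = 4, so the data are compatible. The solution is then unique only up to an additive constant (fix it e.g. by requiring ∫_0^5/3 u dx = 0).


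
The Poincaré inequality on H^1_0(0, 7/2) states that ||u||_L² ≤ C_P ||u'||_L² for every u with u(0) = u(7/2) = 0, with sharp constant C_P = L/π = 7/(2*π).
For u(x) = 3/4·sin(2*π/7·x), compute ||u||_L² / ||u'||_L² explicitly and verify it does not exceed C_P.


||u||_L² / ||u'||_L² = 7/(2*π) = C_P.

u(x) = 3/4·sin(2*π/7·x), so u'(x) = 3*π*cos(2*π*x/7)/14.
Writing u(x) = A·sin(kπx/L) with A = 3/4 and k = 1, use ∫_0^L sin²(kπx/L) dx = L/2 and ∫_0^L cos²(kπx/L) dx = L/2.
u² = 9/16·sin²(2*π/7·x) and (u')² = 9*π^2/196·cos²(2*π/7·x), and each of sin², cos² integrates to L/2 = 7/4 over (0, 7/2).
∫_0^7/2 u² dx = 63/64, so ||u||_L² = 3*sqrt(7)/8.
∫_0^7/2 (u')² dx = 9*π^2/112, so ||u'||_L² = 3*sqrt(7)*π/28.
Ratio ||u||_L² / ||u'||_L² = 7/(2*π).
Sharp Poincaré constant on H^1_0(0, 7/2) is C_P = L/π = 7/(2*π), achieved by sin(2*π/7·x).
This is the k = 1 eigenfunction (up to amplitude), so the ratio equals the sharp Poincaré constant exactly.


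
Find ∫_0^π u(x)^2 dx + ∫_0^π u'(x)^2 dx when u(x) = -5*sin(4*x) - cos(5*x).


||u||_{H^1(0,π)}^2 = -2080/9 + 451*π/2

u'(x) = 5*sin(5*x) - 20*cos(4*x).
Expand u² and (u')² and integrate term by term on (0, π), using: for integers n ≥ 1, ∫_0^π sin²(nx) dx = ∫_0^π cos²(nx) dx = π/2; for n ≠ n', ∫_0^π sin(nx)sin(n'x) dx = ∫_0^π cos(nx)cos(n'x) dx = 0; and by product-to-sum, ∫_0^π sin(nx)cos(n'x) dx = ½∫_0^π [sin((n+n')x) + sin((n−n')x)] dx, which is 0 when n+n' is even and 2n/(n²−n'²) when n+n' is odd (it need not vanish on (0, π)).
  u² squared terms: (-1)²·∫cos(5x)² dx = 1·π/2 = π/2;  (-5)²·∫sin(4x)² dx = 25·π/2 = 25*π/2.
  u² cross terms: 2·(-1)·(-5)·∫cos(5x)·sin(4x) dx = 10·(-8/9) = -80/9.
  So ∫_0^π u² dx = π/2 + 25*π/2 − 80/9 = -80/9 + 13*π.
  (u')² squared terms: (-20)²·∫cos(4x)² dx = 400·π/2 = 200*π;  (5)²·∫sin(5x)² dx = 25·π/2 = 25*π/2.
  (u')² cross terms: 2·(-20)·(5)·∫cos(4x)·sin(5x) dx = -200·(10/9) = -2000/9.
  So ∫_0^π (u')² dx = 200*π + 25*π/2 − 2000/9 = -2000/9 + 425*π/2.
||u||_{H^1}^2 = (-80/9 + 13*π) + (-2000/9 + 425*π/2) = -2080/9 + 451*π/2.


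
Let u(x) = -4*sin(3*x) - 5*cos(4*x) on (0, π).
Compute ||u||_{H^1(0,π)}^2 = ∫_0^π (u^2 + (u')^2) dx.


||u||_{H^1(0,π)}^2 = -4080/7 + 585*π/2

u'(x) = 20*sin(4*x) - 12*cos(3*x).
Expand u² and (u')² and integrate term by term on (0, π), using: for integers n ≥ 1, ∫_0^π sin²(nx) dx = ∫_0^π cos²(nx) dx = π/2; for n ≠ n', ∫_0^π sin(nx)sin(n'x) dx = ∫_0^π cos(nx)cos(n'x) dx = 0; and by product-to-sum, ∫_0^π sin(nx)cos(n'x) dx = ½∫_0^π [sin((n+n')x) + sin((n−n')x)] dx, which is 0 when n+n' is even and 2n/(n²−n'²) when n+n' is odd (it need not vanish on (0, π)).
  u² squared terms: (-5)²·∫cos(4x)² dx = 25·π/2 = 25*π/2;  (-4)²·∫sin(3x)² dx = 16·π/2 = 8*π.
  u² cross terms: 2·(-5)·(-4)·∫cos(4x)·sin(3x) dx = 40·(-6/7) = -240/7.
  So ∫_0^π u² dx = 25*π/2 + 8*π − 240/7 = -240/7 + 41*π/2.
  (u')² squared terms: (-12)²·∫cos(3x)² dx = 144·π/2 = 72*π;  (20)²·∫sin(4x)² dx = 400·π/2 = 200*π.
  (u')² cross terms: 2·(-12)·(20)·∫cos(3x)·sin(4x) dx = -480·(8/7) = -3840/7.
  So ∫_0^π (u')² dx = 72*π + 200*π − 3840/7 = -3840/7 + 272*π.
||u||_{H^1}^2 = (-240/7 + 41*π/2) + (-3840/7 + 272*π) = -4080/7 + 585*π/2.


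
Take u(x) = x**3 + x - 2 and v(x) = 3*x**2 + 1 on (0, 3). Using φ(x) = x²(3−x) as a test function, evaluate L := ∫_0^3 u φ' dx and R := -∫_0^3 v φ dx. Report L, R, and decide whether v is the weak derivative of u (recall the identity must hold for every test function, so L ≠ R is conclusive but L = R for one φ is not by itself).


LHS = -1593/20, RHS = -1593/20. Yes, v = u' weakly.

u(x) = x**3 + x - 2, classical derivative u'(x) = 3*x**2 + 1.
φ(x) = x²(3−x), so φ'(x) = 3*x*(2 - x).
Note φ(0) = φ(3) = 0, so the boundary term u·φ vanishes.
LHS = ∫_0^3 u(x) φ'(x) dx = ∫_0^3 (-3*x^5 + 6*x^4 - 3*x^3 + 12*x^2 - 12*x) dx. Term by term:
  ∫_0^3 -3*x^5 dx = -729/2;  ∫_0^3 6*x^4 dx = 1458/5;  ∫_0^3 -3*x^3 dx = -243/4;
  ∫_0^3 12*x^2 dx = 108;  ∫_0^3 -12*x dx = -54.
Sum: -729/2 + 1458/5 − 243/4 + 108 − 54 = -1593/20.
So LHS = -1593/20.
∫_0^3 v(x) φ(x) dx = ∫_0^3 (-3*x^5 + 9*x^4 - x^3 + 3*x^2) dx. Term by term:
  ∫_0^3 -3*x^5 dx = -729/2;  ∫_0^3 9*x^4 dx = 2187/5;  ∫_0^3 -x^3 dx = -81/4;
  ∫_0^3 3*x^2 dx = 27.
Sum: -729/2 + 2187/5 − 81/4 + 27 = 1593/20.
So RHS = -∫_0^3 v(x) φ(x) dx = -1593/20.
LHS = RHS, so the identity holds for this test φ.
Moreover u is smooth here and v(x) = u'(x) = 3*x**2 + 1 pointwise, so the identity holds for every test function. Hence v is the weak derivative of u.


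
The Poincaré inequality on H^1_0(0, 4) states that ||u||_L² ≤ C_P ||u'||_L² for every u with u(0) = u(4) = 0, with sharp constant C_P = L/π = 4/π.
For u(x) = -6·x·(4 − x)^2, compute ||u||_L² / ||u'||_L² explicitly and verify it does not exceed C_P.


||u||_L² / ||u'||_L² = 2*sqrt(14)/7 < C_P = 4/π.

u(x) = -6·x·(4 − x)^2, so u'(x) = 6*(4 - 3*x)*(x - 4).
u(x) = -6·x·(4 − x)^2 vanishes at x = 0 and x = 4, so u ∈ H^1_0(0, 4). Differentiate via the product rule and integrate the resulting polynomials term by term.
  ∫_0^4 u² dx = ∫_0^4 (36*x^6 - 576*x^5 + 3456*x^4 - 9216*x^3 + 9216*x^2) dx. Term by term:
    ∫_0^4 36*x^6 dx = 589824/7;  ∫_0^4 -576*x^5 dx = -393216;  ∫_0^4 3456*x^4 dx = 3538944/5;
    ∫_0^4 -9216*x^3 dx = -589824;  ∫_0^4 9216*x^2 dx = 196608.
  Sum: 589824/7 − 393216 + 3538944/5 − 589824 + 196608 = 196608/35.
  ∫_0^4 (u')² dx = ∫_0^4 (324*x^4 - 3456*x^3 + 12672*x^2 - 18432*x + 9216) dx. Term by term:
    ∫_0^4 324*x^4 dx = 331776/5;  ∫_0^4 -3456*x^3 dx = -221184;  ∫_0^4 12672*x^2 dx = 270336;
    ∫_0^4 -18432*x dx = -147456;  ∫_0^4 9216 dx = 36864.
  Sum: 331776/5 − 221184 + 270336 − 147456 + 36864 = 24576/5.
∫_0^4 u² dx = 196608/35, so ||u||_L² = 256*sqrt(105)/35.
∫_0^4 (u')² dx = 24576/5, so ||u'||_L² = 64*sqrt(30)/5.
Ratio ||u||_L² / ||u'||_L² = 2*sqrt(14)/7.
Sharp Poincaré constant on H^1_0(0, 4) is C_P = L/π = 4/π, achieved by sin(π/4·x).
A polynomial bump cannot attain the sharp Poincaré constant (only the first sine eigenfunction does), so the ratio is strictly less than C_P, consistent with ||u||_L² ≤ C_P ||u'||_L².


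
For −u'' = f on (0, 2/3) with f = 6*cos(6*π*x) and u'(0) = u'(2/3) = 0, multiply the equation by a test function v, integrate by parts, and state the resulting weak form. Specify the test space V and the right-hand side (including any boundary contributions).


V = H^1(0, 2/3) (no boundary constraint on v; u is determined up to an additive constant); weak form: ∫_0^2/3 u'v' dx = ∫_0^2/3 (6*cos(6*π*x)) v dx for all v ∈ V.

Multiply both sides by a test function v and integrate from 0 to 2/3:
  ∫_0^2/3 −u''(x) v(x) dx = ∫_0^2/3 f(x) v(x) dx.
Integrate the LHS by parts once:
  ∫_0^2/3 −u'' v dx = −[u'(x) v(x)]_0^2/3 + ∫_0^2/3 u'(x) v'(x) dx.
Thus ∫_0^2/3 u'(x) v'(x) dx = ∫_0^2/3 f(x) v(x) dx + [u'(x) v(x)]_0^2/3.
Choose V so that boundary terms are either known or forced to vanish.
u has homogeneous Neumann: u'(0) = u'(2/3) = 0. So [u' v]_0^2/3 = 0·v(2/3) − 0·v(0) = 0 for any v; take V = H^1(0, 2/3).
Weak formulation: find u (satisfying any essential BC) such that ∫_0^2/3 u'(x) v'(x) dx = ∫_0^2/3 f v dx for all v ∈ V (homogeneous Neumann, so boundary terms vanish).
Substituting f(x) = 6*cos(6*π*x), the right-hand side is ∫_0^2/3 (6*cos(6*π*x)) v dx.
Compatibility check (pure Neumann): taking v ≡ 1 ∈ V gives 0 = ∫_0^2/3 f dx + (0) − (0), i.e. ∫_0^2/3 f dx must equal u'(0) − u'(2/3) = 0. Indeed ∫_0^2/3 (6*cos(6*π*x)) dx = 0, so the data are compatible. The solution is then unique only up to an additive constant (fix it e.g. by requiring ∫_0^2/3 u dx = 0).


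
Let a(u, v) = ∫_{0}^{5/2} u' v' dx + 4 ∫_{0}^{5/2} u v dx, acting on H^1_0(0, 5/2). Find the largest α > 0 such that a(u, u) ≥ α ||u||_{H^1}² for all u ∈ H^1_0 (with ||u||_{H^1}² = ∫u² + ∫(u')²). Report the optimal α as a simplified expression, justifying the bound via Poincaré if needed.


α = 1

Coercivity of a(·,·) on H^1_0(0, 5/2) means a(u, u) ≥ α ||u||_{H^1}² for every u ∈ H^1_0.
The interval has length L = 5/2, and Poincaré/coercivity depend only on L. Here a(u, u) = ∫(u')² + (4)·∫u².
Here c = 4 ≥ 1, so a(u,u) = ∫(u')² + c∫u² ≥ ∫(u')² + ∫u² = ||u||_{H^1}², i.e. α = 1 works. No larger α is possible: a(u,u) ≥ α||u||_{H^1}² means (1−α)∫(u')² ≥ (α−c)∫u², and for the modes u_n = sin(nπ(x−x₀)/L) (x₀ the left endpoint) one has ∫u_n²/∫(u_n')² = (L/(nπ))² → 0, so a(u_n,u_n)/||u_n||_{H^1}² → 1. Hence the optimal constant is α = 1.
Therefore α = 1.


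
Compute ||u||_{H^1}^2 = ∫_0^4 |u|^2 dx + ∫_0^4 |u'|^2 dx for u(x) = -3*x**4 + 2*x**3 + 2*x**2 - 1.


||u||_{H^1}^2 = 8025172/21

The H^1 norm (squared) on an interval (0, L) is
  ||u||_{H^1}^2 = ∫_0^L u(x)^2 dx + ∫_0^L u'(x)^2 dx.
Compute u'(x) = -12*x**3 + 6*x**2 + 4*x.
Then u(x)^2 = 9*x**8 - 12*x**7 - 8*x**6 + 8*x**5 + 10*x**4 - 4*x**3 - 4*x**2 + 1 and u'(x)^2 = 144*x**6 - 144*x**5 - 60*x**4 + 48*x**3 + 16*x**2.
Integrate each monomial from 0 to 4 using ∫_0^4 c·x^n dx = c·4^(n+1)/(n+1):
  ∫_0^4 u(x)^2 dx = ∫_0^4 (9*x^8 - 12*x^7 - 8*x^6 + 8*x^5 + 10*x^4 - 4*x^3 - 4*x^2 + 1) dx. Term by term:
    ∫_0^4 9*x^8 dx = 262144;  ∫_0^4 -12*x^7 dx = -98304;  ∫_0^4 -8*x^6 dx = -131072/7;
    ∫_0^4 8*x^5 dx = 16384/3;  ∫_0^4 10*x^4 dx = 2048;  ∫_0^4 -4*x^3 dx = -256;
    ∫_0^4 -4*x^2 dx = -256/3;  ∫_0^4 1 dx = 4.
  Sum: 262144 − 98304 − 131072/7 + 16384/3 + 2048 − 256 − 256/3 + 4 = 1066012/7.
  ∫_0^4 u'(x)^2 dx = ∫_0^4 (144*x^6 - 144*x^5 - 60*x^4 + 48*x^3 + 16*x^2) dx. Term by term:
    ∫_0^4 144*x^6 dx = 2359296/7;  ∫_0^4 -144*x^5 dx = -98304;  ∫_0^4 -60*x^4 dx = -12288;
    ∫_0^4 48*x^3 dx = 3072;  ∫_0^4 16*x^2 dx = 1024/3.
  Sum: 2359296/7 − 98304 − 12288 + 3072 + 1024/3 = 4827136/21.
Adding: ||u||_{H^1}^2 = 1066012/7 + 4827136/21 = 8025172/21.


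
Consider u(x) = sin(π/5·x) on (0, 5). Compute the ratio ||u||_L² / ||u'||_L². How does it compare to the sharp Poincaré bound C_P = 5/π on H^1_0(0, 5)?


||u||_L² / ||u'||_L² = 5/π = C_P.

u(x) = sin(π/5·x), so u'(x) = π*cos(π*x/5)/5.
Writing u(x) = A·sin(kπx/L) with A = 1 and k = 1, use ∫_0^L sin²(kπx/L) dx = L/2 and ∫_0^L cos²(kπx/L) dx = L/2.
u² = 1·sin²(π/5·x) and (u')² = π^2/25·cos²(π/5·x), and each of sin², cos² integrates to L/2 = 5/2 over (0, 5).
∫_0^5 u² dx = 5/2, so ||u||_L² = sqrt(10)/2.
∫_0^5 (u')² dx = π^2/10, so ||u'||_L² = sqrt(10)*π/10.
Ratio ||u||_L² / ||u'||_L² = 5/π.
Sharp Poincaré constant on H^1_0(0, 5) is C_P = L/π = 5/π, achieved by sin(π/5·x).
This is the k = 1 eigenfunction (up to amplitude), so the ratio equals the sharp Poincaré constant exactly.


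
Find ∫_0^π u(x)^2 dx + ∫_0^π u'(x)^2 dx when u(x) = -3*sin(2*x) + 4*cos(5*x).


||u||_{H^1(0,π)}^2 = 832/7 + 461*π/2

u'(x) = -20*sin(5*x) - 6*cos(2*x).
Expand u² and (u')² and integrate term by term on (0, π), using: for integers n ≥ 1, ∫_0^π sin²(nx) dx = ∫_0^π cos²(nx) dx = π/2; for n ≠ n', ∫_0^π sin(nx)sin(n'x) dx = ∫_0^π cos(nx)cos(n'x) dx = 0; and by product-to-sum, ∫_0^π sin(nx)cos(n'x) dx = ½∫_0^π [sin((n+n')x) + sin((n−n')x)] dx, which is 0 when n+n' is even and 2n/(n²−n'²) when n+n' is odd (it need not vanish on (0, π)).
  u² squared terms: (-3)²·∫sin(2x)² dx = 9·π/2 = 9*π/2;  (4)²·∫cos(5x)² dx = 16·π/2 = 8*π.
  u² cross terms: 2·(-3)·(4)·∫sin(2x)·cos(5x) dx = -24·(-4/21) = 32/7.
  So ∫_0^π u² dx = 9*π/2 + 8*π + 32/7 = 32/7 + 25*π/2.
  (u')² squared terms: (-20)²·∫sin(5x)² dx = 400·π/2 = 200*π;  (-6)²·∫cos(2x)² dx = 36·π/2 = 18*π.
  (u')² cross terms: 2·(-20)·(-6)·∫sin(5x)·cos(2x) dx = 240·(10/21) = 800/7.
  So ∫_0^π (u')² dx = 200*π + 18*π + 800/7 = 800/7 + 218*π.
||u||_{H^1}^2 = (32/7 + 25*π/2) + (800/7 + 218*π) = 832/7 + 461*π/2.


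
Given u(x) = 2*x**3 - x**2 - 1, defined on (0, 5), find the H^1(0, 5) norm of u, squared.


||u||_{H^1}^2 = 1117855/21

The H^1 norm (squared) on an interval (0, L) is
  ||u||_{H^1}^2 = ∫_0^L u(x)^2 dx + ∫_0^L u'(x)^2 dx.
Compute u'(x) = 6*x**2 - 2*x.
Then u(x)^2 = 4*x**6 - 4*x**5 + x**4 - 4*x**3 + 2*x**2 + 1 and u'(x)^2 = 36*x**4 - 24*x**3 + 4*x**2.
Integrate each monomial from 0 to 5 using ∫_0^5 c·x^n dx = c·5^(n+1)/(n+1):
  ∫_0^5 u(x)^2 dx = ∫_0^5 (4*x^6 - 4*x^5 + x^4 - 4*x^3 + 2*x^2 + 1) dx. Term by term:
    ∫_0^5 4*x^6 dx = 312500/7;  ∫_0^5 -4*x^5 dx = -31250/3;  ∫_0^5 x^4 dx = 625;
    ∫_0^5 -4*x^3 dx = -625;  ∫_0^5 2*x^2 dx = 250/3;  ∫_0^5 1 dx = 5.
  Sum: 312500/7 − 31250/3 + 625 − 625 + 250/3 + 5 = 720605/21.
  ∫_0^5 u'(x)^2 dx = ∫_0^5 (36*x^4 - 24*x^3 + 4*x^2) dx. Term by term:
    ∫_0^5 36*x^4 dx = 22500;  ∫_0^5 -24*x^3 dx = -3750;  ∫_0^5 4*x^2 dx = 500/3.
  Sum: 22500 − 3750 + 500/3 = 56750/3.
Adding: ||u||_{H^1}^2 = 720605/21 + 56750/3 = 1117855/21.


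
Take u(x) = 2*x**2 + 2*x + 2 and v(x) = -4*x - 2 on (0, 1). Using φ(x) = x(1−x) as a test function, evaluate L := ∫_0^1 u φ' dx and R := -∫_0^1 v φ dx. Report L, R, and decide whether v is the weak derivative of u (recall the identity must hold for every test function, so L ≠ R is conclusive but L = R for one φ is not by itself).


LHS = -2/3, RHS = 2/3. No, v is not the weak derivative of u.

u(x) = 2*x**2 + 2*x + 2, classical derivative u'(x) = 4*x + 2.
φ(x) = x(1−x), so φ'(x) = 1 - 2*x.
Note φ(0) = φ(1) = 0, so the boundary term u·φ vanishes.
LHS = ∫_0^1 u(x) φ'(x) dx = ∫_0^1 (-4*x^3 - 2*x^2 - 2*x + 2) dx. Term by term:
  ∫_0^1 -4*x^3 dx = -1;  ∫_0^1 -2*x^2 dx = -2/3;  ∫_0^1 -2*x dx = -1;
  ∫_0^1 2 dx = 2.
Sum: -1 − 2/3 − 1 + 2 = -2/3.
So LHS = -2/3.
∫_0^1 v(x) φ(x) dx = ∫_0^1 (4*x^3 - 2*x^2 - 2*x) dx. Term by term:
  ∫_0^1 4*x^3 dx = 1;  ∫_0^1 -2*x^2 dx = -2/3;  ∫_0^1 -2*x dx = -1.
Sum: 1 − 2/3 − 1 = -2/3.
So RHS = -∫_0^1 v(x) φ(x) dx = 2/3.
LHS − RHS = -4/3 ≠ 0, so the identity fails.
(For a valid weak derivative the identity must hold for EVERY test function, in particular this one. The failure shows v is NOT the weak derivative of u.)
Correct weak derivative would be u'(x) = 4*x + 2.


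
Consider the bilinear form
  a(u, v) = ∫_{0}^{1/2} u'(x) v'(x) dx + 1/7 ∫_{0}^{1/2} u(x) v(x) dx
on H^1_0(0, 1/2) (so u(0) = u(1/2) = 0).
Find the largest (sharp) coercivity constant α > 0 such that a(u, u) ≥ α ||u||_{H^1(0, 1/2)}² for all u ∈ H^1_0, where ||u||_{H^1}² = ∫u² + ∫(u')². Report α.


α = (1 + 28*π^2)/(7*(1 + 4*π^2))

Coercivity of a(·,·) on H^1_0(0, 1/2) means a(u, u) ≥ α ||u||_{H^1}² for every u ∈ H^1_0.
The interval has length L = 1/2, and Poincaré/coercivity depend only on L. Here a(u, u) = ∫(u')² + (1/7)·∫u².
Here 0 < c = 1/7 < 1. The condition a(u,u) ≥ α||u||_{H^1}² reads (1−α)∫(u')² ≥ (α−c)∫u². Any admissible α is ≤ 1 (rapidly oscillating u have ∫u²/∫(u')² → 0), and α = 1 would force 0 ≥ (1−c)∫u², impossible since c < 1; so 1−α > 0. By the sharp Poincaré inequality on H^1_0 of an interval of length L, ∫(u')² ≥ (π/L)²∫u² with equality for the first sine mode sin(π(x−x₀)/L) (x₀ the left endpoint), so the inequality holds for all u iff (1−α)(π/L)² ≥ α − c, i.e. α ≤ ((π/L)² + c)/((π/L)² + 1) = (1 + c(L/π)²)/(1 + (L/π)²). With (π/L)² = 4*π^2 and c = 1/7, the largest admissible constant is α = ((π/L)² + c)/((π/L)² + 1).
Simplifying, α = (1 + 28*π^2)/(7*(1 + 4*π^2)).
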